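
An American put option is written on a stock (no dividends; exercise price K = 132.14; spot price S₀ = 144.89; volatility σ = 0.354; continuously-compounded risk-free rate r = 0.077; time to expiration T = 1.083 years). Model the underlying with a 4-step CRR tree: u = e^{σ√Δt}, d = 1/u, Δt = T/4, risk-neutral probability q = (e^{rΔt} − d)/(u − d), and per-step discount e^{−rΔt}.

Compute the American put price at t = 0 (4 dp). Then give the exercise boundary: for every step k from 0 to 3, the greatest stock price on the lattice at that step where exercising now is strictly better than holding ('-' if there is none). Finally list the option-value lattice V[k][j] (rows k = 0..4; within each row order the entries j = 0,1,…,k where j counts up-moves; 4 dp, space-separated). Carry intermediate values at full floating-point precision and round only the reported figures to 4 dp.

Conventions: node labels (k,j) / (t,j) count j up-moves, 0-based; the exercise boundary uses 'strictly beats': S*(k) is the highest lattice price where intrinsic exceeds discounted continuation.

Δt=0.27075, u=1.20226, d=0.83177, q=0.51094, disc=e^(-rΔt)=0.97937
k=4 terminal: V=max(K-S,0) → 62.7891 31.8991 0.0000 0.0000 0.0000
k=3: j=0 S=83.3774 intr=48.7626 cont=46.0363 V=48.7626[EX]; j=1 S=120.5152 intr=11.6248 cont=15.2786 V=15.2786[hold]; j=2 S=174.1948 intr=0.0000 cont=0.0000 V=0.0000[hold]; j=3 S=251.7841 intr=0.0000 cont=0.0000 V=0.0000[hold]  S*(3)=83.3774
k=2: j=0 S=100.2409 intr=31.8991 cont=31.0011 V=31.8991[EX]; j=1 S=144.8900 intr=0.0000 cont=7.3180 V=7.3180[hold]; j=2 S=209.4265 intr=0.0000 cont=0.0000 V=0.0000[hold]  S*(2)=100.2409
k=1: j=0 S=120.5152 intr=11.6248 cont=18.9405 V=18.9405[hold]; j=1 S=174.1948 intr=0.0000 cont=3.5051 V=3.5051[hold]  S*(1)=-
k=0: j=0 S=144.8900 intr=0.0000 cont=10.8258 V=10.8258[hold]  S*(0)=-

price = 10.8258
boundary = - - 100.2409 83.3774
tree:
10.8258
18.9405 3.5051
31.8991 7.3180 0.0000
48.7626 15.2786 0.0000 0.0000
62.7891 31.8991 0.0000 0.0000 0.0000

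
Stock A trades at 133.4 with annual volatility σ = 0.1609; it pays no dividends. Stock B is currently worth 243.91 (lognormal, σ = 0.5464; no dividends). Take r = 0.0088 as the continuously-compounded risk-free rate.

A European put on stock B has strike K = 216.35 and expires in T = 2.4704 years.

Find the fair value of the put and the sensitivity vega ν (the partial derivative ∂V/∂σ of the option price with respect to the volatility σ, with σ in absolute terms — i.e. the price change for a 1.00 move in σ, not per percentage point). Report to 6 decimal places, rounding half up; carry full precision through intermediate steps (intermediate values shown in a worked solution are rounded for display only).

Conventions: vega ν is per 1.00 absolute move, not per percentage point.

σ√T = 0.5464·√2.4704 = 0.858805
d₁ = (ln(S/K) + (r+σ²/2)T) / (σ√T) = (ln(243.91/216.35) + (0.0088+0.5464²/2)·2.4704) / 0.858805 = (0.119902 + 0.390512) / 0.858805 = 0.594331
d₂ = d₁ − σ√T = 0.594331 − 0.858805 = -0.264474
e^{−rT} = 0.978495
N(−d₁) = 0.276145,  N(−d₂) = 0.604293
Put price V = K·e^{−rT}·N(−d₂) − S·N(−d₁) = 127.927169 − 67.354636 = 60.572534
φ(d₁) = (1/√(2π))·e^{−d₁²/2} = 0.334355
ν = S·φ(d₁)·√T = 128.180096

price = 60.572534
ν = 128.180096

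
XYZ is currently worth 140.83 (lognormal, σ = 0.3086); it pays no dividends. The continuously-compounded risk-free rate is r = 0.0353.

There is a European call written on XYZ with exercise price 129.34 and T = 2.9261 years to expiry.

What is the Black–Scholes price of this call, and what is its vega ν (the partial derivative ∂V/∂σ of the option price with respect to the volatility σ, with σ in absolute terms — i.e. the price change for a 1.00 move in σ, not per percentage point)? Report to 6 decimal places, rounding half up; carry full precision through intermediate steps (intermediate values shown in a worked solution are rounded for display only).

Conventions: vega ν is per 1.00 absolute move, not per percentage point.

price = 40.535781
ν = 79.259709

σ√T = 0.3086·√2.9261 = 0.527886
d₁ = (ln(S/K) + (r+σ²/2)T) / (σ√T) = (ln(140.83/129.34) + (0.0353+0.3086²/2)·2.9261) / 0.527886 = (0.085109 + 0.242623) / 0.527886 = 0.620839
d₂ = d₁ − σ√T = 0.620839 − 0.527886 = 0.092952
e^{−rT} = 0.901864
N(d₁) = 0.732647,  N(d₂) = 0.537029
Call price V = S·N(d₁) − K·e^{−rT}·N(d₂) = 103.178689 − 62.642908 = 40.535781
φ(d₁) = (1/√(2π))·e^{−d₁²/2} = 0.329013
ν = S·φ(d₁)·√T = 79.259709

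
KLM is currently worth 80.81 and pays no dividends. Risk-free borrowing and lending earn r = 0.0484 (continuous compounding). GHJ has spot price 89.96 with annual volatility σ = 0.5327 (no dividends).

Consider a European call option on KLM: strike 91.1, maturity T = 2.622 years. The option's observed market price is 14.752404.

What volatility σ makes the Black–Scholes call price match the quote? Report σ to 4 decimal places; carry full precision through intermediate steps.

At σ = 0.2805 the Black–Scholes value reproduces the quote:
σ√T = 0.2805·√2.622 = 0.454202
d₁ = (ln(S/K) + (r+σ²/2)T) / (σ√T) = (ln(80.81/91.1) + (0.0484+0.2805²/2)·2.622) / 0.454202 = (-0.119857 + 0.230055) / 0.454202 = 0.242618
d₂ = d₁ − σ√T = 0.242618 − 0.454202 = -0.211584
e^{−rT} = 0.880818
N(d₁) = 0.595849,  N(d₂) = 0.416216
V = S·N(d₁) − K·e^{−rT}·N(d₂) = 48.150578 − 33.398174 = 14.752404 (the quoted price), and the Black–Scholes price is strictly increasing in σ, so σ is unique

sigma = 0.2805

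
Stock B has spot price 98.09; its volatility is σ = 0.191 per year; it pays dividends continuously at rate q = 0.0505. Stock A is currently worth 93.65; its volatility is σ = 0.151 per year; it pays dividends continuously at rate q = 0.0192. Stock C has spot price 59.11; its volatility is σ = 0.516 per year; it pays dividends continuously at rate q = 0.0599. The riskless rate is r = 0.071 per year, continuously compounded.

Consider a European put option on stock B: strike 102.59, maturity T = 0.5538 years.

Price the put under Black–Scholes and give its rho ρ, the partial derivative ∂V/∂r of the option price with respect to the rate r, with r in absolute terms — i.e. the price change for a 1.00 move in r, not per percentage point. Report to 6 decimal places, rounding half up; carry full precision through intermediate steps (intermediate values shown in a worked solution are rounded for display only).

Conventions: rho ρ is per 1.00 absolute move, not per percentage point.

σ√T = 0.191·√0.5538 = 0.142138
d₁ = (ln(S/K) + (r−q+σ²/2)T) / (σ√T) = (ln(98.09/102.59) + (0.071−0.0505+0.191²/2)·0.5538) / 0.142138 = (-0.044855 + 0.021454) / 0.142138 = -0.164633
d₂ = d₁ − σ√T = -0.164633 − 0.142138 = -0.306771
e^{−rT} = 0.961443
e^{−qT} = 0.972421
N(−d₁) = 0.565383,  N(−d₂) = 0.620491
Put price V = K·e^{−rT}·N(−d₂) − S·e^{−qT}·N(−d₁) = 61.201794 − 53.928951 = 7.272843
ρ = −K·T·e^{−rT}·N(−d₂) = -33.893554

price = 7.272843
ρ = -33.893554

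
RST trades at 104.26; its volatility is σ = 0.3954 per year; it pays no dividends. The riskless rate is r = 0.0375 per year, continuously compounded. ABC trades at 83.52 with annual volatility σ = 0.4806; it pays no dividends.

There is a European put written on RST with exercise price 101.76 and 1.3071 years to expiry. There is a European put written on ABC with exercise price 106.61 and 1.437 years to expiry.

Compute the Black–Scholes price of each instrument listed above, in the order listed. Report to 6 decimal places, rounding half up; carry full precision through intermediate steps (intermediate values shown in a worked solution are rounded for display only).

price(RST put K=101.76) = 14.532924
price(ABC put K=106.61) = 30.760404

[RST put K=101.76]
σ√T = 0.3954·√1.3071 = 0.452055
d₁ = (ln(S/K) + (r+σ²/2)T) / (σ√T) = (ln(104.26/101.76) + (0.0375+0.3954²/2)·1.3071) / 0.452055 = (0.024271 + 0.151193) / 0.452055 = 0.388147
d₂ = d₁ − σ√T = 0.388147 − 0.452055 = -0.063908
e^{−rT} = 0.952166
N(−d₁) = 0.348954,  N(−d₂) = 0.525478
price = K·e^{−rT}·N(−d₂) − S·N(−d₁) = 50.914831 − 36.381906 = 14.532924
[ABC put K=106.61]
σ√T = 0.4806·√1.437 = 0.576119
d₁ = (ln(S/K) + (r+σ²/2)T) / (σ√T) = (ln(83.52/106.61) + (0.0375+0.4806²/2)·1.437) / 0.576119 = (-0.244091 + 0.219844) / 0.576119 = -0.042087
d₂ = d₁ − σ√T = -0.042087 − 0.576119 = -0.618206
e^{−rT} = 0.947539
N(−d₁) = 0.516785,  N(−d₂) = 0.731780
price = K·e^{−rT}·N(−d₂) − S·N(−d₁) = 73.922318 − 43.161914 = 30.760404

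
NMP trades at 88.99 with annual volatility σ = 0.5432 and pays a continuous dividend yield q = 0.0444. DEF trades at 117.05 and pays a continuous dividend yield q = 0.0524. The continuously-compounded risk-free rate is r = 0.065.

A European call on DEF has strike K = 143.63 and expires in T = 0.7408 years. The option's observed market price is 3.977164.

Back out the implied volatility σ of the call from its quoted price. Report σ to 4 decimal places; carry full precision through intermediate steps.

sigma = 0.2949

At σ = 0.2949 the Black–Scholes value reproduces the quote:
σ√T = 0.2949·√0.7408 = 0.253820
d₁ = (ln(S/K) + (r−q+σ²/2)T) / (σ√T) = (ln(117.05/143.63) + (0.065−0.0524+0.2949²/2)·0.7408) / 0.253820 = (-0.204639 + 0.041546) / 0.253820 = -0.642555
d₂ = d₁ − σ√T = -0.642555 − 0.253820 = -0.896375
e^{−rT} = 0.952989
e^{−qT} = 0.961926
N(d₁) = 0.260256,  N(d₂) = 0.185026
V = S·e^{−qT}·N(d₁) − K·e^{−rT}·N(d₂) = 29.303167 − 25.326003 = 3.977164 (the quoted price), and the Black–Scholes price is strictly increasing in σ, so σ is unique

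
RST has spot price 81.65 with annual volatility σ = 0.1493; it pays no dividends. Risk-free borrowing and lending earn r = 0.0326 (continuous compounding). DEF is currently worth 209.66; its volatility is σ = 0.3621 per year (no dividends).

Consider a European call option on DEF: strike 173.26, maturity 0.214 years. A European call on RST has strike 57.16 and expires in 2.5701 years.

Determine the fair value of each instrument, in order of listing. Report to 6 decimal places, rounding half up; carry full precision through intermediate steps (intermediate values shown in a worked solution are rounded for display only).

price(DEF call K=173.26) = 39.459260
price(RST call K=57.16) = 29.285264

[DEF call K=173.26]
σ√T = 0.3621·√0.214 = 0.167508
d₁ = (ln(S/K) + (r+σ²/2)T) / (σ√T) = (ln(209.66/173.26) + (0.0326+0.3621²/2)·0.214) / 0.167508 = (0.190694 + 0.021006) / 0.167508 = 1.263819
d₂ = d₁ − σ√T = 1.263819 − 0.167508 = 1.096311
e^{−rT} = 0.993048
N(d₁) = 0.896852,  N(d₂) = 0.863529
price = S·N(d₁) − K·e^{−rT}·N(d₂) = 188.034083 − 148.574823 = 39.459260
[RST call K=57.16]
σ√T = 0.1493·√2.5701 = 0.239351
d₁ = (ln(S/K) + (r+σ²/2)T) / (σ√T) = (ln(81.65/57.16) + (0.0326+0.1493²/2)·2.5701) / 0.239351 = (0.356587 + 0.112430) / 0.239351 = 1.959539
d₂ = d₁ − σ√T = 1.959539 − 0.239351 = 1.720188
e^{−rT} = 0.919629
N(d₁) = 0.974975,  N(d₂) = 0.957301
price = S·N(d₁) − K·e^{−rT}·N(d₂) = 79.606720 − 50.321456 = 29.285264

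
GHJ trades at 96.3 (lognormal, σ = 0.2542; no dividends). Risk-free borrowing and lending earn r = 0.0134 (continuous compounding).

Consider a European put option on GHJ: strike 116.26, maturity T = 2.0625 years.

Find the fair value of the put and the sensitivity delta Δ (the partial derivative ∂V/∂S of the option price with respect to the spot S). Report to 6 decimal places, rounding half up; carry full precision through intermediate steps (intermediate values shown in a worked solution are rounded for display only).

price = 24.985538
Δ = -0.601690

σ√T = 0.2542·√2.0625 = 0.365067
d₁ = (ln(S/K) + (r+σ²/2)T) / (σ√T) = (ln(96.3/116.26) + (0.0134+0.2542²/2)·2.0625) / 0.365067 = (-0.188361 + 0.094274) / 0.365067 = -0.257723
d₂ = d₁ − σ√T = -0.257723 − 0.365067 = -0.622790
e^{−rT} = 0.972741
N(−d₁) = 0.601690,  N(−d₂) = 0.733289
Put price V = K·e^{−rT}·N(−d₂) − S·N(−d₁) = 82.928267 − 57.942729 = 24.985538
Δ = −N(−d₁) = -0.601690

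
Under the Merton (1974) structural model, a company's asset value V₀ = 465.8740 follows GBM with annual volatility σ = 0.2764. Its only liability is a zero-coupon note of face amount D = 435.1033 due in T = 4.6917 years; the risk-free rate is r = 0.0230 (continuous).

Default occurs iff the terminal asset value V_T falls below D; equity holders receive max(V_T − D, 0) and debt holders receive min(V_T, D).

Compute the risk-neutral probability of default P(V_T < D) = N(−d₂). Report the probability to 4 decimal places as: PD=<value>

PD=0.5020

Equity is a call on the firm's assets struck at D = 435.1033:
d₁ = [ln(V₀/D) + (r + σ²/2)T] / (σ√T)
   = [ln(465.8740/435.1033) + (0.0230 + 0.5·0.2764²)·4.6917] / (0.2764·√4.6917)
   = [0.068332 + 0.287125] / 0.598692 = 0.593722
d₂ = d₁ − σ√T = 0.593722 − 0.598692 = -0.004969
risk-neutral PD = N(−d₂) = N(0.004969) = 0.501982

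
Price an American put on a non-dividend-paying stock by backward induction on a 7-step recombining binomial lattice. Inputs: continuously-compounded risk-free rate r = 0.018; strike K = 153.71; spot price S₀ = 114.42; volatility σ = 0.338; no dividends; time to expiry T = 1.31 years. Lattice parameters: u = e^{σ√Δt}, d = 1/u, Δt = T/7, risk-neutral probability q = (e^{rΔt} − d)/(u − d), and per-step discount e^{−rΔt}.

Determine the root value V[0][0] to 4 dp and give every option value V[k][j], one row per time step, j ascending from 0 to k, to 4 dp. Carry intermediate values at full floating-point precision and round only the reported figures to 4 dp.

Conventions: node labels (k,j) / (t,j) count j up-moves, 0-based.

Δt=0.18714  u=1.15745  d=0.86397  q=0.47501  discount=0.99664
step 7 (expiry): payoffs max(K−S,0) = 112.5962 98.6303 79.9203 54.8547 21.2746 0.0000 0.0000 0.0000
k=6: (k=6,j=0): S=47.5872, K−S=106.1228, hold=105.6059 ⇒ V=106.1228 exercise | (k=6,j=1): S=63.7520, K−S=89.9580, hold=89.4411 ⇒ V=89.9580 exercise | (k=6,j=2): S=85.4079, K−S=68.3021, hold=67.7852 ⇒ V=68.3021 exercise | (k=6,j=3): S=114.4200, K−S=39.2900, hold=38.7731 ⇒ V=39.2900 exercise | (k=6,j=4): S=153.2872, K−S=0.4228, hold=11.1315 ⇒ V=11.1315 continue | (k=6,j=5): S=205.3573, K−S=0.0000, hold=0.0000 ⇒ V=0.0000 continue | (k=6,j=6): S=275.1149, K−S=0.0000, hold=0.0000 ⇒ V=0.0000 continue
k=5: (k=5,j=0): S=55.0797, K−S=98.6303, hold=98.1134 ⇒ V=98.6303 exercise | (k=5,j=1): S=73.7897, K−S=79.9203, hold=79.4034 ⇒ V=79.9203 exercise | (k=5,j=2): S=98.8553, K−S=54.8547, hold=54.3378 ⇒ V=54.8547 exercise | (k=5,j=3): S=132.4354, K−S=21.2746, hold=25.8273 ⇒ V=25.8273 continue | (k=5,j=4): S=177.4222, K−S=0.0000, hold=5.8243 ⇒ V=5.8243 continue | (k=5,j=5): S=237.6907, K−S=0.0000, hold=0.0000 ⇒ V=0.0000 continue
k=4: (k=4,j=0): S=63.7520, K−S=89.9580, hold=89.4411 ⇒ V=89.9580 exercise | (k=4,j=1): S=85.4079, K−S=68.3021, hold=67.7852 ⇒ V=68.3021 exercise | (k=4,j=2): S=114.4200, K−S=39.2900, hold=40.9284 ⇒ V=40.9284 continue | (k=4,j=3): S=153.2872, K−S=0.4228, hold=16.2708 ⇒ V=16.2708 continue | (k=4,j=4): S=205.3573, K−S=0.0000, hold=3.0474 ⇒ V=3.0474 continue
k=3: (k=3,j=0): S=73.7897, K−S=79.9203, hold=79.4034 ⇒ V=79.9203 exercise | (k=3,j=1): S=98.8553, K−S=54.8547, hold=55.1134 ⇒ V=55.1134 continue | (k=3,j=2): S=132.4354, K−S=21.2746, hold=29.1176 ⇒ V=29.1176 continue | (k=3,j=3): S=177.4222, K−S=0.0000, hold=9.9560 ⇒ V=9.9560 continue
k=2: (k=2,j=0): S=85.4079, K−S=68.3021, hold=67.9077 ⇒ V=68.3021 exercise | (k=2,j=1): S=114.4200, K−S=39.2900, hold=42.6214 ⇒ V=42.6214 continue | (k=2,j=2): S=153.2872, K−S=0.4228, hold=19.9484 ⇒ V=19.9484 continue
k=1: (k=1,j=0): S=98.8553, K−S=54.8547, hold=55.9149 ⇒ V=55.9149 continue | (k=1,j=1): S=132.4354, K−S=21.2746, hold=31.7444 ⇒ V=31.7444 continue
k=0: (k=0,j=0): S=114.4200, K−S=39.2900, hold=44.2843 ⇒ V=44.2843 continue

price = 44.2843
tree:
44.2843
55.9149 31.7444
68.3021 42.6214 19.9484
79.9203 55.1134 29.1176 9.9560
89.9580 68.3021 40.9284 16.2708 3.0474
98.6303 79.9203 54.8547 25.8273 5.8243 0.0000
106.1228 89.9580 68.3021 39.2900 11.1315 0.0000 0.0000
112.5962 98.6303 79.9203 54.8547 21.2746 0.0000 0.0000 0.0000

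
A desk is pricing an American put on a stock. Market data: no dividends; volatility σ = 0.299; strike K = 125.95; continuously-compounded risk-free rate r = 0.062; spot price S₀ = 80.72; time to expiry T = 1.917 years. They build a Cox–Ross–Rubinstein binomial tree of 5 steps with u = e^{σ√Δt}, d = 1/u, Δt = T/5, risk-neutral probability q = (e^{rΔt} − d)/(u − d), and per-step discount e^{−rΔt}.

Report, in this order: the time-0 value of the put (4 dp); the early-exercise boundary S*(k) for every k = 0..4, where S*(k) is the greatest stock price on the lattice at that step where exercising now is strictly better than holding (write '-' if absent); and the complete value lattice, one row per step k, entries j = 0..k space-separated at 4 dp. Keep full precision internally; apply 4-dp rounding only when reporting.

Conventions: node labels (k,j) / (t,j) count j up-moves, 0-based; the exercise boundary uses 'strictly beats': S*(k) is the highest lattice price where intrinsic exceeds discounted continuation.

Δt=0.38340, u=1.20339, d=0.83099, q=0.51844, disc=e^(-rΔt)=0.97651
k=5 terminal: V=max(K-S,0) → 93.9642 79.6302 58.8726 28.8127 0.0000 0.0000
k=4: j=0 S=38.4913 intr=87.4587 cont=84.5001 V=87.4587[EX]; j=1 S=55.7406 intr=70.2094 cont=67.2508 V=70.2094[EX]; j=2 S=80.7200 intr=45.2300 cont=42.2714 V=45.2300[EX]; j=3 S=116.8936 intr=9.0564 cont=13.5490 V=13.5490[hold]; j=4 S=169.2778 intr=0.0000 cont=0.0000 V=0.0000[hold]  S*(4)=80.7200
k=3: j=0 S=46.3198 intr=79.6302 cont=76.6715 V=79.6302[EX]; j=1 S=67.0774 intr=58.8726 cont=55.9139 V=58.8726[EX]; j=2 S=97.1373 intr=28.8127 cont=28.1285 V=28.8127[EX]; j=3 S=140.6680 intr=0.0000 cont=6.3713 V=6.3713[hold]  S*(3)=97.1373
k=2: j=0 S=55.7406 intr=70.2094 cont=67.2508 V=70.2094[EX]; j=1 S=80.7200 intr=45.2300 cont=42.2714 V=45.2300[EX]; j=2 S=116.8936 intr=9.0564 cont=16.7746 V=16.7746[hold]  S*(2)=80.7200
k=1: j=0 S=67.0774 intr=58.8726 cont=55.9139 V=58.8726[EX]; j=1 S=97.1373 intr=28.8127 cont=29.7616 V=29.7616[hold]  S*(1)=67.0774
k=0: j=0 S=80.7200 intr=45.2300 cont=42.7517 V=45.2300[EX]  S*(0)=80.7200

price = 45.2300
boundary = 80.7200 67.0774 80.7200 97.1373 80.7200
tree:
45.2300
58.8726 29.7616
70.2094 45.2300 16.7746
79.6302 58.8726 28.8127 6.3713
87.4587 70.2094 45.2300 13.5490 0.0000
93.9642 79.6302 58.8726 28.8127 0.0000 0.0000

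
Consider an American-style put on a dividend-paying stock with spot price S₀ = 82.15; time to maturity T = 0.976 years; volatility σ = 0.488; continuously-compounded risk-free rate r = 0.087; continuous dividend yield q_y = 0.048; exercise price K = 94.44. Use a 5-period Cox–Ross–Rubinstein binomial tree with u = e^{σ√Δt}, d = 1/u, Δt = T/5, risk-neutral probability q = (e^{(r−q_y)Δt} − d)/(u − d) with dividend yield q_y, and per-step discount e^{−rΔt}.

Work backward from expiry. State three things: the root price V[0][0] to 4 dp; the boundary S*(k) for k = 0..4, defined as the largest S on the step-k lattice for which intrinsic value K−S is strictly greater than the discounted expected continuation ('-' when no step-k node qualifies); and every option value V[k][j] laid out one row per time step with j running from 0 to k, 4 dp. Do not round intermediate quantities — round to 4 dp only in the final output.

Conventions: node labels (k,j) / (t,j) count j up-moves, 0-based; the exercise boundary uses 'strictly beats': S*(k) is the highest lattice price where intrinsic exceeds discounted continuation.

price = 21.1917
boundary = - - 53.3747 43.0228 53.3747
tree:
21.1917
30.1098 11.6677
41.0653 18.5605 4.1327
51.4172 28.4292 7.8407 0.0000
59.7613 41.0653 14.8757 0.0000 0.0000
66.4871 51.4172 28.2227 0.0000 0.0000 0.0000

params: Δt=0.19520 u=1.24061 d=0.80605 q=0.46389 e^(-rΔt)=0.98316
t_5 payoffs: 66.4871 51.4172 28.2227 0.0000 0.0000 0.0000
t_4: node(4,0) S=34.6787 payoff=59.7613 vs cont=58.4945 → 59.7613 [stop]  node(4,1) S=53.3747 payoff=41.0653 vs cont=39.9728 → 41.0653 [stop]  node(4,2) S=82.1500 payoff=12.2900 vs cont=14.8757 → 14.8757 [wait]  node(4,3) S=126.4387 payoff=0.0000 vs cont=0.0000 → 0.0000 [wait]  node(4,4) S=194.6044 payoff=0.0000 vs cont=0.0000 → 0.0000 [wait]  ⇒ S*(4)=53.3747
t_3: node(3,0) S=43.0228 payoff=51.4172 vs cont=50.2281 → 51.4172 [stop]  node(3,1) S=66.2173 payoff=28.2227 vs cont=28.4292 → 28.4292 [wait]  node(3,2) S=101.9163 payoff=0.0000 vs cont=7.8407 → 7.8407 [wait]  node(3,3) S=156.8615 payoff=0.0000 vs cont=0.0000 → 0.0000 [wait]  ⇒ S*(3)=43.0228
t_2: node(2,0) S=53.3747 payoff=41.0653 vs cont=40.0670 → 41.0653 [stop]  node(2,1) S=82.1500 payoff=12.2900 vs cont=18.5605 → 18.5605 [wait]  node(2,2) S=126.4387 payoff=0.0000 vs cont=4.1327 → 4.1327 [wait]  ⇒ S*(2)=53.3747
t_1: node(1,0) S=66.2173 payoff=28.2227 vs cont=30.1098 → 30.1098 [wait]  node(1,1) S=101.9163 payoff=0.0000 vs cont=11.6677 → 11.6677 [wait]  ⇒ S*(1)=-
t_0: node(0,0) S=82.1500 payoff=12.2900 vs cont=21.1917 → 21.1917 [wait]  ⇒ S*(0)=-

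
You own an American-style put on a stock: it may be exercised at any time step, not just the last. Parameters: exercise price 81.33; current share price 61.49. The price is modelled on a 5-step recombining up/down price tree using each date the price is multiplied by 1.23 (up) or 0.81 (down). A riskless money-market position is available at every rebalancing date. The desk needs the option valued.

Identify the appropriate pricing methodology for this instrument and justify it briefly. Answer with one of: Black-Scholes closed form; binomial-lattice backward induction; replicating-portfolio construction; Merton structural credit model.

Key observation: with exercise allowed before expiry on a discrete up/down model (5 steps from spot 61.49), the strike-81.33 put's value must be rolled back through the tree testing early exercise at each node.

framework: binomial-lattice backward induction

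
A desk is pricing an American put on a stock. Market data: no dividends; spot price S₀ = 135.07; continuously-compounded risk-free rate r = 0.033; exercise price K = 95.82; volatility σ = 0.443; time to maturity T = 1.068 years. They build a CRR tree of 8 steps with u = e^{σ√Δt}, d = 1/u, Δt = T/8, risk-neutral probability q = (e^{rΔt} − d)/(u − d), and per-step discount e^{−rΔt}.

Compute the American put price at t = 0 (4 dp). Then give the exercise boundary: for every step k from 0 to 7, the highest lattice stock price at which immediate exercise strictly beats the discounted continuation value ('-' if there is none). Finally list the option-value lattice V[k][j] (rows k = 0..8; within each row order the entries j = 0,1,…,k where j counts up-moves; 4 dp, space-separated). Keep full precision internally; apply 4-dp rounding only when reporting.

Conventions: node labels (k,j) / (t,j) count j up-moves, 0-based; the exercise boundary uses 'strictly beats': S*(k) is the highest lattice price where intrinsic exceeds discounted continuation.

params: Δt=0.13350 u=1.17570 d=0.85056 q=0.47320 e^(-rΔt)=0.99560
t_8 payoffs: 58.8207 44.6772 25.1270 0.0000 0.0000 0.0000 0.0000 0.0000 0.0000
t_7: node(7,0) S=43.5000 payoff=52.3200 vs cont=51.8988 → 52.3200 [stop]  node(7,1) S=60.1285 payoff=35.6915 vs cont=35.2703 → 35.6915 [stop]  node(7,2) S=83.1136 payoff=12.7064 vs cont=13.1787 → 13.1787 [wait]  node(7,3) S=114.8850 payoff=0.0000 vs cont=0.0000 → 0.0000 [wait]  node(7,4) S=158.8015 payoff=0.0000 vs cont=0.0000 → 0.0000 [wait]  node(7,5) S=219.5058 payoff=0.0000 vs cont=0.0000 → 0.0000 [wait]  node(7,6) S=303.4152 payoff=0.0000 vs cont=0.0000 → 0.0000 [wait]  node(7,7) S=419.4003 payoff=0.0000 vs cont=0.0000 → 0.0000 [wait]  ⇒ S*(7)=60.1285
t_6: node(6,0) S=51.1428 payoff=44.6772 vs cont=44.2560 → 44.6772 [stop]  node(6,1) S=70.6930 payoff=25.1270 vs cont=24.9283 → 25.1270 [stop]  node(6,2) S=97.7164 payoff=0.0000 vs cont=6.9120 → 6.9120 [wait]  node(6,3) S=135.0700 payoff=0.0000 vs cont=0.0000 → 0.0000 [wait]  node(6,4) S=186.7026 payoff=0.0000 vs cont=0.0000 → 0.0000 [wait]  node(6,5) S=258.0724 payoff=0.0000 vs cont=0.0000 → 0.0000 [wait]  node(6,6) S=356.7246 payoff=0.0000 vs cont=0.0000 → 0.0000 [wait]  ⇒ S*(6)=70.6930
t_5: node(5,0) S=60.1285 payoff=35.6915 vs cont=35.2703 → 35.6915 [stop]  node(5,1) S=83.1136 payoff=12.7064 vs cont=16.4351 → 16.4351 [wait]  node(5,2) S=114.8850 payoff=0.0000 vs cont=3.6252 → 3.6252 [wait]  node(5,3) S=158.8015 payoff=0.0000 vs cont=0.0000 → 0.0000 [wait]  node(5,4) S=219.5058 payoff=0.0000 vs cont=0.0000 → 0.0000 [wait]  node(5,5) S=303.4152 payoff=0.0000 vs cont=0.0000 → 0.0000 [wait]  ⇒ S*(5)=60.1285
t_4: node(4,0) S=70.6930 payoff=25.1270 vs cont=26.4625 → 26.4625 [wait]  node(4,1) S=97.7164 payoff=0.0000 vs cont=10.3278 → 10.3278 [wait]  node(4,2) S=135.0700 payoff=0.0000 vs cont=1.9014 → 1.9014 [wait]  node(4,3) S=186.7026 payoff=0.0000 vs cont=0.0000 → 0.0000 [wait]  node(4,4) S=258.0724 payoff=0.0000 vs cont=0.0000 → 0.0000 [wait]  ⇒ S*(4)=-
t_3: node(3,0) S=83.1136 payoff=12.7064 vs cont=18.7448 → 18.7448 [wait]  node(3,1) S=114.8850 payoff=0.0000 vs cont=6.3125 → 6.3125 [wait]  node(3,2) S=158.8015 payoff=0.0000 vs cont=0.9972 → 0.9972 [wait]  node(3,3) S=219.5058 payoff=0.0000 vs cont=0.0000 → 0.0000 [wait]  ⇒ S*(3)=-
t_2: node(2,0) S=97.7164 payoff=0.0000 vs cont=12.8053 → 12.8053 [wait]  node(2,1) S=135.0700 payoff=0.0000 vs cont=3.7806 → 3.7806 [wait]  node(2,2) S=186.7026 payoff=0.0000 vs cont=0.5230 → 0.5230 [wait]  ⇒ S*(2)=-
t_1: node(1,0) S=114.8850 payoff=0.0000 vs cont=8.4973 → 8.4973 [wait]  node(1,1) S=158.8015 payoff=0.0000 vs cont=2.2293 → 2.2293 [wait]  ⇒ S*(1)=-
t_0: node(0,0) S=135.0700 payoff=0.0000 vs cont=5.5069 → 5.5069 [wait]  ⇒ S*(0)=-

price = 5.5069
boundary = - - - - - 60.1285 70.6930 60.1285
tree:
5.5069
8.4973 2.2293
12.8053 3.7806 0.5230
18.7448 6.3125 0.9972 0.0000
26.4625 10.3278 1.9014 0.0000 0.0000
35.6915 16.4351 3.6252 0.0000 0.0000 0.0000
44.6772 25.1270 6.9120 0.0000 0.0000 0.0000 0.0000
52.3200 35.6915 13.1787 0.0000 0.0000 0.0000 0.0000 0.0000
58.8207 44.6772 25.1270 0.0000 0.0000 0.0000 0.0000 0.0000 0.0000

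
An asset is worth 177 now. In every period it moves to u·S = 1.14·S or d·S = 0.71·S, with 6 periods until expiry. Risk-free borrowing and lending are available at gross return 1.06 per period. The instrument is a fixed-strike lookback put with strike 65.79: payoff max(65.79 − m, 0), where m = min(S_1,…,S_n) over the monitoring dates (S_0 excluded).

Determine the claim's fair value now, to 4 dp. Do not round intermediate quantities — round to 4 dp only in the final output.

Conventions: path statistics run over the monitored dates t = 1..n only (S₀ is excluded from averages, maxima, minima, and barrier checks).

price = 0.1155

No-arbitrage gives p* = (R−d)/(u−d) = 0.8140: enumerate every path, weight its payoff by its p*-probability, and discount by R^6.
Enumerate all 2^6 = 64 price paths (U = up ×1.14, D = down ×0.71); each path with k up-moves has probability p*^k·(1−p*)^(6−k).
DDDDDD: m=22.6738, payoff=43.1162, prob=0.000041
UDDDDD: m=36.4057, payoff=29.3843, prob=0.000181
DUDDDD: m=36.4057, payoff=29.3843, prob=0.000181
UUDDDD: m=58.4543, payoff=7.3357, prob=0.000794
DDUDDD: m=36.4057, payoff=29.3843, prob=0.000181
UDUDDD: m=58.4543, payoff=7.3357, prob=0.000794
DUUDDD: m=58.4543, payoff=7.3357, prob=0.000794
UUUDDD: m=93.8562, payoff=0.0000, prob=0.003473
DDDUDD: m=36.4057, payoff=29.3843, prob=0.000181
UDDUDD: m=58.4543, payoff=7.3357, prob=0.000794
DUDUDD: m=58.4543, payoff=7.3357, prob=0.000794
UUDUDD: m=93.8562, payoff=0.0000, prob=0.003473
DDUUDD: m=58.4543, payoff=7.3357, prob=0.000794
UDUUDD: m=93.8562, payoff=0.0000, prob=0.003473
DUUUDD: m=93.8562, payoff=0.0000, prob=0.003473
UUUUDD: m=150.6987, payoff=0.0000, prob=0.015193
DDDDUD: m=36.4057, payoff=29.3843, prob=0.000181
UDDDUD: m=58.4543, payoff=7.3357, prob=0.000794
DUDDUD: m=58.4543, payoff=7.3357, prob=0.000794
UUDDUD: m=93.8562, payoff=0.0000, prob=0.003473
DDUDUD: m=58.4543, payoff=7.3357, prob=0.000794
UDUDUD: m=93.8562, payoff=0.0000, prob=0.003473
DUUDUD: m=93.8562, payoff=0.0000, prob=0.003473
UUUDUD: m=150.6987, payoff=0.0000, prob=0.015193
DDDUUD: m=58.4543, payoff=7.3357, prob=0.000794
UDDUUD: m=93.8562, payoff=0.0000, prob=0.003473
DUDUUD: m=93.8562, payoff=0.0000, prob=0.003473
UUDUUD: m=150.6987, payoff=0.0000, prob=0.015193
DDUUUD: m=89.2257, payoff=0.0000, prob=0.003473
UDUUUD: m=143.2638, payoff=0.0000, prob=0.015193
DUUUUD: m=125.6700, payoff=0.0000, prob=0.015193
UUUUUD: m=201.7800, payoff=0.0000, prob=0.066469
DDDDDU: m=31.9349, payoff=33.8551, prob=0.000181
UDDDDU: m=51.2757, payoff=14.5143, prob=0.000794
DUDDDU: m=51.2757, payoff=14.5143, prob=0.000794
UUDDDU: m=82.3300, payoff=0.0000, prob=0.003473
DDUDDU: m=51.2757, payoff=14.5143, prob=0.000794
UDUDDU: m=82.3300, payoff=0.0000, prob=0.003473
DUUDDU: m=82.3300, payoff=0.0000, prob=0.003473
UUUDDU: m=132.1918, payoff=0.0000, prob=0.015193
DDDUDU: m=51.2757, payoff=14.5143, prob=0.000794
UDDUDU: m=82.3300, payoff=0.0000, prob=0.003473
DUDUDU: m=82.3300, payoff=0.0000, prob=0.003473
UUDUDU: m=132.1918, payoff=0.0000, prob=0.015193
DDUUDU: m=82.3300, payoff=0.0000, prob=0.003473
UDUUDU: m=132.1918, payoff=0.0000, prob=0.015193
DUUUDU: m=125.6700, payoff=0.0000, prob=0.015193
UUUUDU: m=201.7800, payoff=0.0000, prob=0.066469
DDDDUU: m=44.9787, payoff=20.8113, prob=0.000794
UDDDUU: m=72.2193, payoff=0.0000, prob=0.003473
DUDDUU: m=72.2193, payoff=0.0000, prob=0.003473
UUDDUU: m=115.9577, payoff=0.0000, prob=0.015193
DDUDUU: m=72.2193, payoff=0.0000, prob=0.003473
UDUDUU: m=115.9577, payoff=0.0000, prob=0.015193
DUUDUU: m=115.9577, payoff=0.0000, prob=0.015193
UUUDUU: m=186.1856, payoff=0.0000, prob=0.066469
DDDUUU: m=63.3502, payoff=2.4398, prob=0.003473
UDDUUU: m=101.7173, payoff=0.0000, prob=0.015193
DUDUUU: m=101.7173, payoff=0.0000, prob=0.015193
UUDUUU: m=163.3207, payoff=0.0000, prob=0.066469
DDUUUU: m=89.2257, payoff=0.0000, prob=0.015193
UDUUUU: m=143.2638, payoff=0.0000, prob=0.066469
DUUUUU: m=125.6700, payoff=0.0000, prob=0.066469
UUUUUU: m=201.7800, payoff=0.0000, prob=0.290802
Price = Σ prob·payoff / R^6 = 0.163888 / 1.418519 = 0.1155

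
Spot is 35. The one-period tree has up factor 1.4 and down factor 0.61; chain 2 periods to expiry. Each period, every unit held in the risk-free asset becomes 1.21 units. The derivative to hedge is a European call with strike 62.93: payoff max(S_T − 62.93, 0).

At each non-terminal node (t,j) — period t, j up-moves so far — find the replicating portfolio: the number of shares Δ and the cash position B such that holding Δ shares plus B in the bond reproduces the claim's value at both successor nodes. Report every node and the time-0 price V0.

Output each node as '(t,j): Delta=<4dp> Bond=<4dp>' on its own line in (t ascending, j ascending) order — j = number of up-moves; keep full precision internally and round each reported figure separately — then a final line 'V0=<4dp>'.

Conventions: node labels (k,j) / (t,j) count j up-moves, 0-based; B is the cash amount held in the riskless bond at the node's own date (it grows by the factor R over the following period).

Under the risk-neutral measure, an up-move has probability p* = (R−d)/(u−d) = 0.7595 and values discount at R = 1.21.
Payoffs at expiry: V(2,0)=0.0000, V(2,1)=0.0000, V(2,2)=5.6700
  t=1,j=0: stock 21.3500 → up 29.8900 (V=0.0000), down 13.0235 (V=0.0000). Price 0.0000; hedge Δ=0.0000, bond B=0.0000.
  t=1,j=1: stock 49.0000 → up 68.6000 (V=5.6700), down 29.8900 (V=0.0000). Price 3.5589; hedge Δ=0.1465, bond B=-3.6183.
  t=0,j=0: stock 35.0000 → up 49.0000 (V=3.5589), down 21.3500 (V=0.0000). Price 2.2339; hedge Δ=0.1287, bond B=-2.2711.
As a check, the time-0 holding Δ(0,0)·S0 + B(0,0) comes to 2.2339 — exactly V0.

(0,0): Delta=0.1287 Bond=-2.2711
(1,0): Delta=0.0000 Bond=0.0000
(1,1): Delta=0.1465 Bond=-3.6183
V0=2.2339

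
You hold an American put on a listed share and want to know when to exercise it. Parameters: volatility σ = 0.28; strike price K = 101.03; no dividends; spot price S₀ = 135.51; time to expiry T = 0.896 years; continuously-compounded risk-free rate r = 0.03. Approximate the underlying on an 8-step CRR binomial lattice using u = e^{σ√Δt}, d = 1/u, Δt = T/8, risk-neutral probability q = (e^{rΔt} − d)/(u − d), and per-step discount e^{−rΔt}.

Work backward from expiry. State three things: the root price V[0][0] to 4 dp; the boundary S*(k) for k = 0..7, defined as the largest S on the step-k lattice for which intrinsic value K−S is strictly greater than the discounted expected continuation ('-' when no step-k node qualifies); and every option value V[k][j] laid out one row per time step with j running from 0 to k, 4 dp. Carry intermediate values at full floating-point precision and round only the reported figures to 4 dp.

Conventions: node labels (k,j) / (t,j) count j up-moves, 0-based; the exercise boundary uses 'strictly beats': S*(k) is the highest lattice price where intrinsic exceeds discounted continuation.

Δt=0.11200  u=1.09824  d=0.91055  q=0.49452  discount=0.99665
step 8 (expiry): payoffs max(K−S,0) = 36.9970 23.7983 7.8790 0.0000 0.0000 0.0000 0.0000 0.0000 0.0000
step 7: (k=7,j=0): S=70.3234, K−S=30.7066, hold=30.3678 ⇒ V=30.7066 exercise | (k=7,j=1): S=84.8187, K−S=16.2113, hold=15.8724 ⇒ V=16.2113 exercise | (k=7,j=2): S=102.3018, K−S=0.0000, hold=3.9693 ⇒ V=3.9693 continue | (k=7,j=3): S=123.3887, K−S=0.0000, hold=0.0000 ⇒ V=0.0000 continue | (k=7,j=4): S=148.8221, K−S=0.0000, hold=0.0000 ⇒ V=0.0000 continue | (k=7,j=5): S=179.4978, K−S=0.0000, hold=0.0000 ⇒ V=0.0000 continue | (k=7,j=6): S=216.4966, K−S=0.0000, hold=0.0000 ⇒ V=0.0000 continue | (k=7,j=7): S=261.1218, K−S=0.0000, hold=0.0000 ⇒ V=0.0000 continue  boundary S*=84.8187
step 6: (k=6,j=0): S=77.2317, K−S=23.7983, hold=23.4594 ⇒ V=23.7983 exercise | (k=6,j=1): S=93.1510, K−S=7.8790, hold=10.1233 ⇒ V=10.1233 continue | (k=6,j=2): S=112.3516, K−S=0.0000, hold=1.9997 ⇒ V=1.9997 continue | (k=6,j=3): S=135.5100, K−S=0.0000, hold=0.0000 ⇒ V=0.0000 continue | (k=6,j=4): S=163.4419, K−S=0.0000, hold=0.0000 ⇒ V=0.0000 continue | (k=6,j=5): S=197.1311, K−S=0.0000, hold=0.0000 ⇒ V=0.0000 continue | (k=6,j=6): S=237.7646, K−S=0.0000, hold=0.0000 ⇒ V=0.0000 continue  boundary S*=77.2317
step 5: (k=5,j=0): S=84.8187, K−S=16.2113, hold=16.9786 ⇒ V=16.9786 continue | (k=5,j=1): S=102.3018, K−S=0.0000, hold=6.0855 ⇒ V=6.0855 continue | (k=5,j=2): S=123.3887, K−S=0.0000, hold=1.0074 ⇒ V=1.0074 continue | (k=5,j=3): S=148.8221, K−S=0.0000, hold=0.0000 ⇒ V=0.0000 continue | (k=5,j=4): S=179.4978, K−S=0.0000, hold=0.0000 ⇒ V=0.0000 continue | (k=5,j=5): S=216.4966, K−S=0.0000, hold=0.0000 ⇒ V=0.0000 continue  boundary S*=-
step 4: (k=4,j=0): S=93.1510, K−S=7.8790, hold=11.5528 ⇒ V=11.5528 continue | (k=4,j=1): S=112.3516, K−S=0.0000, hold=3.5623 ⇒ V=3.5623 continue | (k=4,j=2): S=135.5100, K−S=0.0000, hold=0.5075 ⇒ V=0.5075 continue | (k=4,j=3): S=163.4419, K−S=0.0000, hold=0.0000 ⇒ V=0.0000 continue | (k=4,j=4): S=197.1311, K−S=0.0000, hold=0.0000 ⇒ V=0.0000 continue  boundary S*=-
step 3: (k=3,j=0): S=102.3018, K−S=0.0000, hold=7.5758 ⇒ V=7.5758 continue | (k=3,j=1): S=123.3887, K−S=0.0000, hold=2.0447 ⇒ V=2.0447 continue | (k=3,j=2): S=148.8221, K−S=0.0000, hold=0.2557 ⇒ V=0.2557 continue | (k=3,j=3): S=179.4978, K−S=0.0000, hold=0.0000 ⇒ V=0.0000 continue  boundary S*=-
step 2: (k=2,j=0): S=112.3516, K−S=0.0000, hold=4.8243 ⇒ V=4.8243 continue | (k=2,j=1): S=135.5100, K−S=0.0000, hold=1.1561 ⇒ V=1.1561 continue | (k=2,j=2): S=163.4419, K−S=0.0000, hold=0.1288 ⇒ V=0.1288 continue  boundary S*=-
step 1: (k=1,j=0): S=123.3887, K−S=0.0000, hold=3.0002 ⇒ V=3.0002 continue | (k=1,j=1): S=148.8221, K−S=0.0000, hold=0.6459 ⇒ V=0.6459 continue  boundary S*=-
step 0: (k=0,j=0): S=135.5100, K−S=0.0000, hold=1.8298 ⇒ V=1.8298 continue  boundary S*=-

price = 1.8298
boundary = - - - - - - 77.2317 84.8187
tree:
1.8298
3.0002 0.6459
4.8243 1.1561 0.1288
7.5758 2.0447 0.2557 0.0000
11.5528 3.5623 0.5075 0.0000 0.0000
16.9786 6.0855 1.0074 0.0000 0.0000 0.0000
23.7983 10.1233 1.9997 0.0000 0.0000 0.0000 0.0000
30.7066 16.2113 3.9693 0.0000 0.0000 0.0000 0.0000 0.0000
36.9970 23.7983 7.8790 0.0000 0.0000 0.0000 0.0000 0.0000 0.0000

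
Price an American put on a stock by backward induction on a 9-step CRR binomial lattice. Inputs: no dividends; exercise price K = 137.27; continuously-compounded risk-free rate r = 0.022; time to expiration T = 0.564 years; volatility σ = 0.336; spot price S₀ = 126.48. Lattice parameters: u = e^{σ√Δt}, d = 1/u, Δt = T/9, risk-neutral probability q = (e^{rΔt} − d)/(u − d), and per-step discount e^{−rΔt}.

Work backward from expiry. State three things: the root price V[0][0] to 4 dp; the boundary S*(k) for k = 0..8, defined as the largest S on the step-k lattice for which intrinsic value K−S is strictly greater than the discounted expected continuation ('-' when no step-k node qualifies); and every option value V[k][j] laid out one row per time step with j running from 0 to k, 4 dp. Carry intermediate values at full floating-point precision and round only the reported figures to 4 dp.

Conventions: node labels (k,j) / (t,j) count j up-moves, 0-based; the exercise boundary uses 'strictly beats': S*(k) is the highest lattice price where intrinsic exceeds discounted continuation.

price = 18.1757
boundary = - - - 98.2729 90.3451 98.2729 106.8964 116.2767 126.4800
tree:
18.1757
24.2104 11.8748
31.2538 16.8647 6.6558
38.9971 23.1913 10.2528 2.8882
46.9249 30.7195 15.3325 4.9348 0.7422
54.2132 38.9971 22.0932 8.2593 1.4492 0.0000
60.9135 46.9249 30.3736 13.4394 2.8298 0.0000 0.0000
67.0733 54.2132 38.9971 20.9933 5.5257 0.0000 0.0000 0.0000
72.7362 60.9135 46.9249 30.3736 10.7900 0.0000 0.0000 0.0000 0.0000
77.9423 67.0733 54.2132 38.9971 20.9933 0.0000 0.0000 0.0000 0.0000 0.0000

Δt=0.06267  u=1.08775  d=0.91933  q=0.48718  discount=0.99862
step 9 (expiry): payoffs max(K−S,0) = 77.9423 67.0733 54.2132 38.9971 20.9933 0.0000 0.0000 0.0000 0.0000 0.0000
step 8: (k=8,j=0): S=64.5338, K−S=72.7362, hold=72.5471 ⇒ V=72.7362 exercise | (k=8,j=1): S=76.3565, K−S=60.9135, hold=60.7244 ⇒ V=60.9135 exercise | (k=8,j=2): S=90.3451, K−S=46.9249, hold=46.7358 ⇒ V=46.9249 exercise | (k=8,j=3): S=106.8964, K−S=30.3736, hold=30.1845 ⇒ V=30.3736 exercise | (k=8,j=4): S=126.4800, K−S=10.7900, hold=10.7511 ⇒ V=10.7900 exercise | (k=8,j=5): S=149.6513, K−S=0.0000, hold=0.0000 ⇒ V=0.0000 continue | (k=8,j=6): S=177.0677, K−S=0.0000, hold=0.0000 ⇒ V=0.0000 continue | (k=8,j=7): S=209.5067, K−S=0.0000, hold=0.0000 ⇒ V=0.0000 continue | (k=8,j=8): S=247.8886, K−S=0.0000, hold=0.0000 ⇒ V=0.0000 continue  boundary S*=126.4800
step 7: (k=7,j=0): S=70.1967, K−S=67.0733, hold=66.8842 ⇒ V=67.0733 exercise | (k=7,j=1): S=83.0568, K−S=54.2132, hold=54.0241 ⇒ V=54.2132 exercise | (k=7,j=2): S=98.2729, K−S=38.9971, hold=38.8080 ⇒ V=38.9971 exercise | (k=7,j=3): S=116.2767, K−S=20.9933, hold=20.8042 ⇒ V=20.9933 exercise | (k=7,j=4): S=137.5787, K−S=0.0000, hold=5.5257 ⇒ V=5.5257 continue | (k=7,j=5): S=162.7833, K−S=0.0000, hold=0.0000 ⇒ V=0.0000 continue | (k=7,j=6): S=192.6055, K−S=0.0000, hold=0.0000 ⇒ V=0.0000 continue | (k=7,j=7): S=227.8911, K−S=0.0000, hold=0.0000 ⇒ V=0.0000 continue  boundary S*=116.2767
step 6: (k=6,j=0): S=76.3565, K−S=60.9135, hold=60.7244 ⇒ V=60.9135 exercise | (k=6,j=1): S=90.3451, K−S=46.9249, hold=46.7358 ⇒ V=46.9249 exercise | (k=6,j=2): S=106.8964, K−S=30.3736, hold=30.1845 ⇒ V=30.3736 exercise | (k=6,j=3): S=126.4800, K−S=10.7900, hold=13.4394 ⇒ V=13.4394 continue | (k=6,j=4): S=149.6513, K−S=0.0000, hold=2.8298 ⇒ V=2.8298 continue | (k=6,j=5): S=177.0677, K−S=0.0000, hold=0.0000 ⇒ V=0.0000 continue | (k=6,j=6): S=209.5067, K−S=0.0000, hold=0.0000 ⇒ V=0.0000 continue  boundary S*=106.8964
step 5: (k=5,j=0): S=83.0568, K−S=54.2132, hold=54.0241 ⇒ V=54.2132 exercise | (k=5,j=1): S=98.2729, K−S=38.9971, hold=38.8080 ⇒ V=38.9971 exercise | (k=5,j=2): S=116.2767, K−S=20.9933, hold=22.0932 ⇒ V=22.0932 continue | (k=5,j=3): S=137.5787, K−S=0.0000, hold=8.2593 ⇒ V=8.2593 continue | (k=5,j=4): S=162.7833, K−S=0.0000, hold=1.4492 ⇒ V=1.4492 continue | (k=5,j=5): S=192.6055, K−S=0.0000, hold=0.0000 ⇒ V=0.0000 continue  boundary S*=98.2729
step 4: (k=4,j=0): S=90.3451, K−S=46.9249, hold=46.7358 ⇒ V=46.9249 exercise | (k=4,j=1): S=106.8964, K−S=30.3736, hold=30.7195 ⇒ V=30.7195 continue | (k=4,j=2): S=126.4800, K−S=10.7900, hold=15.3325 ⇒ V=15.3325 continue | (k=4,j=3): S=149.6513, K−S=0.0000, hold=4.9348 ⇒ V=4.9348 continue | (k=4,j=4): S=177.0677, K−S=0.0000, hold=0.7422 ⇒ V=0.7422 continue  boundary S*=90.3451
step 3: (k=3,j=0): S=98.2729, K−S=38.9971, hold=38.9763 ⇒ V=38.9971 exercise | (k=3,j=1): S=116.2767, K−S=20.9933, hold=23.1913 ⇒ V=23.1913 continue | (k=3,j=2): S=137.5787, K−S=0.0000, hold=10.2528 ⇒ V=10.2528 continue | (k=3,j=3): S=162.7833, K−S=0.0000, hold=2.8882 ⇒ V=2.8882 continue  boundary S*=98.2729
step 2: (k=2,j=0): S=106.8964, K−S=30.3736, hold=31.2538 ⇒ V=31.2538 continue | (k=2,j=1): S=126.4800, K−S=10.7900, hold=16.8647 ⇒ V=16.8647 continue | (k=2,j=2): S=149.6513, K−S=0.0000, hold=6.6558 ⇒ V=6.6558 continue  boundary S*=-
step 1: (k=1,j=0): S=116.2767, K−S=20.9933, hold=24.2104 ⇒ V=24.2104 continue | (k=1,j=1): S=137.5787, K−S=0.0000, hold=11.8748 ⇒ V=11.8748 continue  boundary S*=-
step 0: (k=0,j=0): S=126.4800, K−S=10.7900, hold=18.1757 ⇒ V=18.1757 continue  boundary S*=-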